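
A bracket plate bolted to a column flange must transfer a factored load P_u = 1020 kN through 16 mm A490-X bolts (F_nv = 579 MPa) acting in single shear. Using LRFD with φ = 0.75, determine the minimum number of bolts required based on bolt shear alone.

A_b = π·16²/4 = 201.1 mm².
Per-bolt design strength φR_n = 0.75 × 579 × 201.1 × 1 / 1000 = 87.31 kN.
n ≥ 1020 / 87.31 = 11.68 → use 12 bolts.

12 bolts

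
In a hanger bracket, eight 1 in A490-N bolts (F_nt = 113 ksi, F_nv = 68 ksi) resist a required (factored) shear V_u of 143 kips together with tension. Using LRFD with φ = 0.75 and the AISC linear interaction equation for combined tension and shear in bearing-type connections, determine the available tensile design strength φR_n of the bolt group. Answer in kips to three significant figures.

A_b = π·1²/4 = 0.7854 in²; f_rv = 143 / (8 × 0.7854) = 22.76 ksi.
F'_nt = 1.3 F_nt − (F_nt / φF_nv) f_rv = 1.3·113 − (113/(0.75·68))·22.76 = 96.47 ksi, capped at F_nt → F'_nt = 96.47 ksi.
R_n = F'_nt · A_b · n = 96.47 × 0.7854 × 8 = 606.2 kips.
Design strength φR_n = 0.75 × 606.2 = 455 kips.

455 kips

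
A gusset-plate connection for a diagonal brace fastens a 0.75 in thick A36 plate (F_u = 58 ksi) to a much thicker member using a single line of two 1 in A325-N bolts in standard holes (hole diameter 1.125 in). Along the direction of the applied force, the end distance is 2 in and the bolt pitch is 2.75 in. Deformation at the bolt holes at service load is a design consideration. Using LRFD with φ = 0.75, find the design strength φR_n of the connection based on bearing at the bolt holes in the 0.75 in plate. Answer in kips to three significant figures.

Per bolt r_n = 1.2 l_c t F_u ≤ 2.4 d t F_u; upper limit = 2.4 × 1 × 0.75 × 58 = 104.4 kips.
Edge bolt: l_c = 2 − 1.125/2 = 1.438 in → 1.2 × 1.438 × 0.75 × 58 = 75.04 → r_n = 75.04 kips.
Interior bolts: l_c = 2.75 − 1.125 = 1.625 in → 1.2 × 1.625 × 0.75 × 58 = 84.82 → r_n = 84.82 kips.
R_n = 1 × 75.04 + 1 × 84.82 = 159.9 kips.
Design strength φR_n = 0.75 × 159.9 = 120 kips.

120 kips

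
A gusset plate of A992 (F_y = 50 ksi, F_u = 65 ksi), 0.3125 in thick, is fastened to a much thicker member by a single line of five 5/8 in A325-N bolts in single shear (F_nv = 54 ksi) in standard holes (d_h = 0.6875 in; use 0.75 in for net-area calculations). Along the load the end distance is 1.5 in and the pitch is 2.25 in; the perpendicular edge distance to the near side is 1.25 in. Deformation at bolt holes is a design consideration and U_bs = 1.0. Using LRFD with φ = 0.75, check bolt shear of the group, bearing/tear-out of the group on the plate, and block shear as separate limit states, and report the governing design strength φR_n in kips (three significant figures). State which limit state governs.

Bolt shear: A_b = π·0.625²/4 = 0.3068 in²; R_n = 54 × 0.3068 × 5 × 1 = 82.83 kips → 0.75 × 82.83 = 62.1 kips.
Bearing: edge l_c = 1.156, r_n = 28.18 kips; interior l_c = 1.562, r_n = 30.47 kips; R_n = 28.18 + 4·30.47 = 150.1 kips → 113 kips.
Block shear: A_gv = 3.281, A_nv = 2.227, A_nt = 0.2734 in²; R_n = min(0.6F_uA_nv, 0.6F_yA_gv) + U_bs·F_u·A_nt = 104.6 kips → 78.5 kips.
Bolt shear governs: 62.1 kips.

62.1 kips (bolt shear governs)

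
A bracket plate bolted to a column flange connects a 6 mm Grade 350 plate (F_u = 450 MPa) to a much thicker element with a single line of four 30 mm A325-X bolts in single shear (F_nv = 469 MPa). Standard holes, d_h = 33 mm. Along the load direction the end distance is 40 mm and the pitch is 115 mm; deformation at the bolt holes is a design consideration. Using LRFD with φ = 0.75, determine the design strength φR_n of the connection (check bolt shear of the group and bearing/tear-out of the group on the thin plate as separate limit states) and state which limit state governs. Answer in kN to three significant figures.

Bolt shear: A_b = π·30²/4 = 706.9 mm²; R_n = 469 × 706.9 × 4 × 1 / 1000 = 1326 kN → 0.75 × 1326 = 995 kN.
Bearing (1.2 l_c t F_u ≤ 2.4 d t F_u): upper limit = 2.4·30·6·450 / 1000 = 194.4 kN.
  Edge l_c = 40 − 33/2 = 23.5 → r_n = 76.14 kN; interior l_c = 115 − 33 = 82 → r_n = 194.4 kN.
  R_n,bearing = 1·76.14 + 3·194.4 = 659.3 kN → 0.75 × 659.3 = 495 kN.
Bearing governs: 495 kN.

495 kN (bearing governs)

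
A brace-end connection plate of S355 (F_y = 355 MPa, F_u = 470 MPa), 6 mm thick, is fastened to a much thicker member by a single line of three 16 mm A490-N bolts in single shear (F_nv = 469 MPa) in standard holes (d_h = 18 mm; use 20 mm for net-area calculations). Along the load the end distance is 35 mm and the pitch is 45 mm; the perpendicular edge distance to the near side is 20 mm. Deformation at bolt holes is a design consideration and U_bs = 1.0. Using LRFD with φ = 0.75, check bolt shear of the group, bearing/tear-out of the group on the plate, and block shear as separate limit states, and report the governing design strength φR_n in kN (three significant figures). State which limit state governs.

116 kN (block shear governs)

Bolt shear: A_b = π·16²/4 = 201.1 mm²; R_n = 469 × 201.1 × 3 × 1 / 1000 = 282.9 kN → 0.75 × 282.9 = 212 kN.
Bearing: edge l_c = 26, r_n = 87.98 kN; interior l_c = 27, r_n = 91.37 kN; R_n = 87.98 + 2·91.37 = 270.7 kN → 203 kN.
Block shear: A_gv = 750, A_nv = 450, A_nt = 60 mm²; R_n = min(0.6F_uA_nv, 0.6F_yA_gv) + U_bs·F_u·A_nt = 155.1 kN → 116 kN.
Block shear governs: 116 kN.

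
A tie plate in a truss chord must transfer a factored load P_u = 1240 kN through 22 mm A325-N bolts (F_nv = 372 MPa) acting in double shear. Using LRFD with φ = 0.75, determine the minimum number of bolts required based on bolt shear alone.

A_b = π·22²/4 = 380.1 mm².
Per-bolt design strength φR_n = 0.75 × 372 × 380.1 × 2 / 1000 = 212.1 kN.
n ≥ 1240 / 212.1 = 5.846 → use 6 bolts.

6 bolts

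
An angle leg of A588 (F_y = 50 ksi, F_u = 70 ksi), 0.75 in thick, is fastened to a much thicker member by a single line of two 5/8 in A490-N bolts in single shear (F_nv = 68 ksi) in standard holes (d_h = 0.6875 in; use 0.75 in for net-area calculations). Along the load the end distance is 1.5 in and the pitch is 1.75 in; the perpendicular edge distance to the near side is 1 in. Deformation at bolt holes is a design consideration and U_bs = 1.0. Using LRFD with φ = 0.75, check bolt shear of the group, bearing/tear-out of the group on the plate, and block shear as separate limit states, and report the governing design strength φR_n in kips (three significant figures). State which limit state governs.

31.3 kips (bolt shear governs)

Bolt shear: A_b = π·0.625²/4 = 0.3068 in²; R_n = 68 × 0.3068 × 2 × 1 = 41.72 kips → 0.75 × 41.72 = 31.3 kips.
Bearing: edge l_c = 1.156, r_n = 72.84 kips; interior l_c = 1.062, r_n = 66.94 kips; R_n = 72.84 + 1·66.94 = 139.8 kips → 105 kips.
Block shear: A_gv = 2.438, A_nv = 1.594, A_nt = 0.4688 in²; R_n = min(0.6F_uA_nv, 0.6F_yA_gv) + U_bs·F_u·A_nt = 99.75 kips → 74.8 kips.
Bolt shear governs: 31.3 kips.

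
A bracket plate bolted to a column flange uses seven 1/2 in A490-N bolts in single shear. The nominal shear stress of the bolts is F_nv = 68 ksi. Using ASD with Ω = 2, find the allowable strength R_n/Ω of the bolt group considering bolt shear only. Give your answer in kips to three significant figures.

46.7 kips

A_b = π × 0.5² / 4 = 0.1963 in².
R_n = F_nv · A_b · n · n_s = 68 × 0.1963 × 7 × 1 = 93.46 kips.
Allowable strength R_n/Ω = 93.46 / 2 = 46.7 kips.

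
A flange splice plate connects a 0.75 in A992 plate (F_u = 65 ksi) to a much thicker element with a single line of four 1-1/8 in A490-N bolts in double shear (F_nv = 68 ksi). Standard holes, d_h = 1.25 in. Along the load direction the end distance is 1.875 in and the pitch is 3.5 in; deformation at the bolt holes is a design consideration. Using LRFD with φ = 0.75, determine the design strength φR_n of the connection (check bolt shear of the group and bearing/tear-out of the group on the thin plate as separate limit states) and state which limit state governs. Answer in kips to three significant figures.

351 kips (bearing governs)

Bolt shear: A_b = π·1.125²/4 = 0.994 in²; R_n = 68 × 0.994 × 4 × 2 = 540.7 kips → 0.75 × 540.7 = 406 kips.
Bearing (1.2 l_c t F_u ≤ 2.4 d t F_u): upper limit = 2.4·1.125·0.75·65 = 131.6 kips.
  Edge l_c = 1.875 − 1.25/2 = 1.25 → r_n = 73.12 kips; interior l_c = 3.5 − 1.25 = 2.25 → r_n = 131.6 kips.
  R_n,bearing = 1·73.12 + 3·131.6 = 468 kips → 0.75 × 468 = 351 kips.
Bearing governs: 351 kips.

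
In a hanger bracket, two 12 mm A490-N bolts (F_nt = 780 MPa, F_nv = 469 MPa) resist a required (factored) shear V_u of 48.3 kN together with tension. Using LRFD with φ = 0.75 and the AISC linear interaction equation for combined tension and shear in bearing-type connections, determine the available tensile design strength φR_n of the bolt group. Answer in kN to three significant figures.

A_b = π·12²/4 = 113.1 mm²; f_rv = 48.3 × 1000 / (2 × 113.1) = 213.5 MPa.
F'_nt = 1.3 F_nt − (F_nt / φF_nv) f_rv = 1.3·780 − (780/(0.75·469))·213.5 = 540.5 MPa, capped at F_nt → F'_nt = 540.5 MPa.
R_n = F'_nt · A_b · n = 540.5 × 113.1 × 2 / 1000 = 122.3 kN.
Design strength φR_n = 0.75 × 122.3 = 91.7 kN.

91.7 kN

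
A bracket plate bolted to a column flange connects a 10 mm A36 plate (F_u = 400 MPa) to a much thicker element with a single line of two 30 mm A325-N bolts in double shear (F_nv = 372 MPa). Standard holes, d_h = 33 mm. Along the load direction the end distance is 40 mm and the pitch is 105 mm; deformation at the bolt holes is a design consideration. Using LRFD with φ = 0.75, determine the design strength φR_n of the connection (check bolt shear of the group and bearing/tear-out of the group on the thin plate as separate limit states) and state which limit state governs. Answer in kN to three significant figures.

301 kN (bearing governs)

Bolt shear: A_b = π·30²/4 = 706.9 mm²; R_n = 372 × 706.9 × 2 × 2 / 1000 = 1052 kN → 0.75 × 1052 = 789 kN.
Bearing (1.2 l_c t F_u ≤ 2.4 d t F_u): upper limit = 2.4·30·10·400 / 1000 = 288 kN.
  Edge l_c = 40 − 33/2 = 23.5 → r_n = 112.8 kN; interior l_c = 105 − 33 = 72 → r_n = 288 kN.
  R_n,bearing = 1·112.8 + 1·288 = 400.8 kN → 0.75 × 400.8 = 301 kN.
Bearing governs: 301 kN.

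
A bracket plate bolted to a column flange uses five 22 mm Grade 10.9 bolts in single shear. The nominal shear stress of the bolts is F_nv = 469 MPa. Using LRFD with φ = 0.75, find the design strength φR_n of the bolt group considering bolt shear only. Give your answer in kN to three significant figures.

A_b = π × 22² / 4 = 380.1 mm².
R_n = F_nv · A_b · n · n_s = 469 × 380.1 × 5 × 1 / 1000 = 891.4 kN.
Design strength φR_n = 0.75 × 891.4 = 669 kN.

669 kN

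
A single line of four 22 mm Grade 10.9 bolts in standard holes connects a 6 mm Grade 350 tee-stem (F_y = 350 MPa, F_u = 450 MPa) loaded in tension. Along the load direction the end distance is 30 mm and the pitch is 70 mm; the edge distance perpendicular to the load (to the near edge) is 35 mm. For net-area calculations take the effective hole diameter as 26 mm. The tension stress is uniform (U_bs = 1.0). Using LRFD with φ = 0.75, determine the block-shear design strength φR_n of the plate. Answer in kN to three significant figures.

Shear plane L_v = 30 + 3·70 = 240 mm; A_gv = 240 × 6 = 1440 mm².
A_nv = (240 − 3.5·26) × 6 = 894 mm².
A_nt = (35 − 0.5·26) × 6 = 132 mm².
0.6 F_u A_nv = 241.4 kN; 0.6 F_y A_gv = 302.4 kN → shear rupture governs the shear term.
R_n = 241.4 + 1.0 × 450 × 132 / 1000 = 300.8 kN.
Design strength φR_n = 0.75 × 300.8 = 226 kN.

226 kN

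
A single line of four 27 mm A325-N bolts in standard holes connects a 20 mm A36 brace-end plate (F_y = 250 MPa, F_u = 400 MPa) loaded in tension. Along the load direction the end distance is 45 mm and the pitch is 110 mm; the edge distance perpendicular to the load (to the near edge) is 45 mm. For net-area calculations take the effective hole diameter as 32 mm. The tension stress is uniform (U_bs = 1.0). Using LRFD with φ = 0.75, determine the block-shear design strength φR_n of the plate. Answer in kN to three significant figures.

Shear plane L_v = 45 + 3·110 = 375 mm; A_gv = 375 × 20 = 7500 mm².
A_nv = (375 − 3.5·32) × 20 = 5260 mm².
A_nt = (45 − 0.5·32) × 20 = 580 mm².
0.6 F_u A_nv = 1262 kN; 0.6 F_y A_gv = 1125 kN → shear yielding governs the shear term.
R_n = 1125 + 1.0 × 400 × 580 / 1000 = 1357 kN.
Design strength φR_n = 0.75 × 1357 = 1020 kN.

1020 kN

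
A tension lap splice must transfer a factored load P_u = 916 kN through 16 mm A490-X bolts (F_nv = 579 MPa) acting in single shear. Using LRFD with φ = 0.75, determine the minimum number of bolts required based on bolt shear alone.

11 bolts

A_b = π·16²/4 = 201.1 mm².
Per-bolt design strength φR_n = 0.75 × 579 × 201.1 × 1 / 1000 = 87.31 kN.
n ≥ 916 / 87.31 = 10.49 → use 11 bolts.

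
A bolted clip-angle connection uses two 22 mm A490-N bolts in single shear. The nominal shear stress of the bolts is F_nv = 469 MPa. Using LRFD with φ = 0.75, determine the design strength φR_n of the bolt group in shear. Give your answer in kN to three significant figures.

A_b = π × 22² / 4 = 380.1 mm².
R_n = F_nv · A_b · n · n_s = 469 × 380.1 × 2 × 1 / 1000 = 356.6 kN.
Design strength φR_n = 0.75 × 356.6 = 267 kN.

267 kN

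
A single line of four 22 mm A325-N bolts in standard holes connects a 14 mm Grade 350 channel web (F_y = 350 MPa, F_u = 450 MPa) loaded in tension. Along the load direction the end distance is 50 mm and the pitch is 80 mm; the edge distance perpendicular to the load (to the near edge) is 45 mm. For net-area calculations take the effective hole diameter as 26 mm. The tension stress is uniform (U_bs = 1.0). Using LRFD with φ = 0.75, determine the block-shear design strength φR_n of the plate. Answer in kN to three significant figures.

Shear plane L_v = 50 + 3·80 = 290 mm; A_gv = 290 × 14 = 4060 mm².
A_nv = (290 − 3.5·26) × 14 = 2786 mm².
A_nt = (45 − 0.5·26) × 14 = 448 mm².
0.6 F_u A_nv = 752.2 kN; 0.6 F_y A_gv = 852.6 kN → shear rupture governs the shear term.
R_n = 752.2 + 1.0 × 450 × 448 / 1000 = 953.8 kN.
Design strength φR_n = 0.75 × 953.8 = 715 kN.

715 kN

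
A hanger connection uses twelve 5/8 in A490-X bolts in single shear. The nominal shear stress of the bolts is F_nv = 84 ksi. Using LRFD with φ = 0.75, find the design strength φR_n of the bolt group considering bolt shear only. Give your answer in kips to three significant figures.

A_b = π × 0.625² / 4 = 0.3068 in².
R_n = F_nv · A_b · n · n_s = 84 × 0.3068 × 12 × 1 = 309.3 kips.
Design strength φR_n = 0.75 × 309.3 = 232 kips.

232 kips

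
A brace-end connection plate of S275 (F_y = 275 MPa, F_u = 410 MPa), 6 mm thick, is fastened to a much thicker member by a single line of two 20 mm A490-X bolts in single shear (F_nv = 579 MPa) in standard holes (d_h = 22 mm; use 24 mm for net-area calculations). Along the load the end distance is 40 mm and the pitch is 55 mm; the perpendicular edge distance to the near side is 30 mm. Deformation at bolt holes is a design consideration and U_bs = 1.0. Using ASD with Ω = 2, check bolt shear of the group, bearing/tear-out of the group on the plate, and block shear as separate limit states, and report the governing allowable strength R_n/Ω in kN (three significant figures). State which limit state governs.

65.7 kN (block shear governs)

Bolt shear: A_b = π·20²/4 = 314.2 mm²; R_n = 579 × 314.2 × 2 × 1 / 1000 = 363.8 kN → 363.8 / 2 = 182 kN.
Bearing: edge l_c = 29, r_n = 85.61 kN; interior l_c = 33, r_n = 97.42 kN; R_n = 85.61 + 1·97.42 = 183 kN → 91.5 kN.
Block shear: A_gv = 570, A_nv = 354, A_nt = 108 mm²; R_n = min(0.6F_uA_nv, 0.6F_yA_gv) + U_bs·F_u·A_nt = 131.4 kN → 65.7 kN.
Block shear governs: 65.7 kN.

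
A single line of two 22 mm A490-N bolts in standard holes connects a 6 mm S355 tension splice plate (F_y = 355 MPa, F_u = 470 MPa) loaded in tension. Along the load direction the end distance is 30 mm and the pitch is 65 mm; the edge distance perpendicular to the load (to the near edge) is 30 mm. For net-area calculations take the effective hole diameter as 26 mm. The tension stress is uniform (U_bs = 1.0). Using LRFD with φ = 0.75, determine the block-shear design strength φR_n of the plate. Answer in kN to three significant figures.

107 kN

Shear plane L_v = 30 + 1·65 = 95 mm; A_gv = 95 × 6 = 570 mm².
A_nv = (95 − 1.5·26) × 6 = 336 mm².
A_nt = (30 − 0.5·26) × 6 = 102 mm².
0.6 F_u A_nv = 94.75 kN; 0.6 F_y A_gv = 121.4 kN → shear rupture governs the shear term.
R_n = 94.75 + 1.0 × 470 × 102 / 1000 = 142.7 kN.
Design strength φR_n = 0.75 × 142.7 = 107 kN.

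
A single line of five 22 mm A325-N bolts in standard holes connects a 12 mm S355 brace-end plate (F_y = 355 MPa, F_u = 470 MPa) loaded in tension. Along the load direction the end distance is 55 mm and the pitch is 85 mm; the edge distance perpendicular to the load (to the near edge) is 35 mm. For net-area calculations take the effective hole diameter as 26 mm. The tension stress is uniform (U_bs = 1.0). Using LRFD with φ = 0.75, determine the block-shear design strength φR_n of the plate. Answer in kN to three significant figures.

Shear plane L_v = 55 + 4·85 = 395 mm; A_gv = 395 × 12 = 4740 mm².
A_nv = (395 − 4.5·26) × 12 = 3336 mm².
A_nt = (35 − 0.5·26) × 12 = 264 mm².
0.6 F_u A_nv = 940.8 kN; 0.6 F_y A_gv = 1010 kN → shear rupture governs the shear term.
R_n = 940.8 + 1.0 × 470 × 264 / 1000 = 1065 kN.
Design strength φR_n = 0.75 × 1065 = 799 kN.

799 kN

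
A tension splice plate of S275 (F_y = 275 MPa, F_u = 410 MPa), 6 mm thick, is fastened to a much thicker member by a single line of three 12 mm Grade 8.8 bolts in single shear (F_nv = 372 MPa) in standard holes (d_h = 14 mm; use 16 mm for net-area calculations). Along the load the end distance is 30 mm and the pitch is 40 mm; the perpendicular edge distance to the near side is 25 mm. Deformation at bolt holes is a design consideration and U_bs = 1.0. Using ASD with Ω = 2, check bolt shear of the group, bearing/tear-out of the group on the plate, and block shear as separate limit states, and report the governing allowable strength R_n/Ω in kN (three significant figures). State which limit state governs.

63.1 kN (bolt shear governs)

Bolt shear: A_b = π·12²/4 = 113.1 mm²; R_n = 372 × 113.1 × 3 × 1 / 1000 = 126.2 kN → 126.2 / 2 = 63.1 kN.
Bearing: edge l_c = 23, r_n = 67.9 kN; interior l_c = 26, r_n = 70.85 kN; R_n = 67.9 + 2·70.85 = 209.6 kN → 105 kN.
Block shear: A_gv = 660, A_nv = 420, A_nt = 102 mm²; R_n = min(0.6F_uA_nv, 0.6F_yA_gv) + U_bs·F_u·A_nt = 145.1 kN → 72.6 kN.
Bolt shear governs: 63.1 kN.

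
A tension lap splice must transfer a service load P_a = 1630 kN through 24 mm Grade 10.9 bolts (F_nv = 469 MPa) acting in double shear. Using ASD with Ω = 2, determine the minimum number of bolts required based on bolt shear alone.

A_b = π·24²/4 = 452.4 mm².
Per-bolt allowable strength R_n/Ω = 469 × 452.4 × 2 / 1000 / 2 = 212.2 kN.
n ≥ 1630 / 212.2 = 7.682 → use 8 bolts.

8 bolts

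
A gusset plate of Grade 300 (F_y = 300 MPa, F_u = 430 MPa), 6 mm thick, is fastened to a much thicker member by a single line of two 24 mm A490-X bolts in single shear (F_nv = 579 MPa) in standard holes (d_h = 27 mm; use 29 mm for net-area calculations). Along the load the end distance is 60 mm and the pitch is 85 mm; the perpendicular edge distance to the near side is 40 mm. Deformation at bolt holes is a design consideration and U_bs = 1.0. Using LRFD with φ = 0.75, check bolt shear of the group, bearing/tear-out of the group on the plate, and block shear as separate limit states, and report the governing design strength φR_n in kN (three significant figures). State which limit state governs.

167 kN (block shear governs)

Bolt shear: A_b = π·24²/4 = 452.4 mm²; R_n = 579 × 452.4 × 2 × 1 / 1000 = 523.9 kN → 0.75 × 523.9 = 393 kN.
Bearing: edge l_c = 46.5, r_n = 144 kN; interior l_c = 58, r_n = 148.6 kN; R_n = 144 + 1·148.6 = 292.6 kN → 219 kN.
Block shear: A_gv = 870, A_nv = 609, A_nt = 153 mm²; R_n = min(0.6F_uA_nv, 0.6F_yA_gv) + U_bs·F_u·A_nt = 222.4 kN → 167 kN.
Block shear governs: 167 kN.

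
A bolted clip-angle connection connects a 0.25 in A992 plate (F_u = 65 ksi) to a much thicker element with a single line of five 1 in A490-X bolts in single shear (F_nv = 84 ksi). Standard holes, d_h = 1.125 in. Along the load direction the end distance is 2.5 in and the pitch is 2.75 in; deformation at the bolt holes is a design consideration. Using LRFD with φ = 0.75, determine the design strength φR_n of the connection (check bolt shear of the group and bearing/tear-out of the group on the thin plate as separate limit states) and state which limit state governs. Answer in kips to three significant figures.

123 kips (bearing governs)

Bolt shear: A_b = π·1²/4 = 0.7854 in²; R_n = 84 × 0.7854 × 5 × 1 = 329.9 kips → 0.75 × 329.9 = 247 kips.
Bearing (1.2 l_c t F_u ≤ 2.4 d t F_u): upper limit = 2.4·1·0.25·65 = 39 kips.
  Edge l_c = 2.5 − 1.125/2 = 1.938 → r_n = 37.78 kips; interior l_c = 2.75 − 1.125 = 1.625 → r_n = 31.69 kips.
  R_n,bearing = 1·37.78 + 4·31.69 = 164.5 kips → 0.75 × 164.5 = 123 kips.
Bearing governs: 123 kips.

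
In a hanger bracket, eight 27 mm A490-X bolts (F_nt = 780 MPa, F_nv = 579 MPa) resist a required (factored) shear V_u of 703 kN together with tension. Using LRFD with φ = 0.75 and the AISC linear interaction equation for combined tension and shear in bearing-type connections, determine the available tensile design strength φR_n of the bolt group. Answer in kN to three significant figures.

2540 kN

A_b = π·27²/4 = 572.6 mm²; f_rv = 703 × 1000 / (8 × 572.6) = 153.5 MPa.
F'_nt = 1.3 F_nt − (F_nt / φF_nv) f_rv = 1.3·780 − (780/(0.75·579))·153.5 = 738.3 MPa, capped at F_nt → F'_nt = 738.3 MPa.
R_n = F'_nt · A_b · n = 738.3 × 572.6 × 8 / 1000 = 3382 kN.
Design strength φR_n = 0.75 × 3382 = 2540 kN.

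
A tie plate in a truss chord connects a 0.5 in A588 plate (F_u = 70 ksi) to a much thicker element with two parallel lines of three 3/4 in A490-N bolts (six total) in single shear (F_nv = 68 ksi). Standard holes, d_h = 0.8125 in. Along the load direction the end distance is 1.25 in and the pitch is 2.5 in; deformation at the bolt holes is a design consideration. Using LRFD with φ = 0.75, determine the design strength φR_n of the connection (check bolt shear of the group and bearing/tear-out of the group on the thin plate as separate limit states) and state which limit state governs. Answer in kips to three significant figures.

135 kips (bolt shear governs)

Bolt shear: A_b = π·0.75²/4 = 0.4418 in²; R_n = 68 × 0.4418 × 6 × 1 = 180.2 kips → 0.75 × 180.2 = 135 kips.
Bearing (1.2 l_c t F_u ≤ 2.4 d t F_u): upper limit = 2.4·0.75·0.5·70 = 63 kips.
  Edge l_c = 1.25 − 0.8125/2 = 0.8438 → r_n = 35.44 kips; interior l_c = 2.5 − 0.8125 = 1.688 → r_n = 63 kips.
  R_n,bearing = 2·35.44 + 4·63 = 322.9 kips → 0.75 × 322.9 = 242 kips.
Bolt shear governs: 135 kips.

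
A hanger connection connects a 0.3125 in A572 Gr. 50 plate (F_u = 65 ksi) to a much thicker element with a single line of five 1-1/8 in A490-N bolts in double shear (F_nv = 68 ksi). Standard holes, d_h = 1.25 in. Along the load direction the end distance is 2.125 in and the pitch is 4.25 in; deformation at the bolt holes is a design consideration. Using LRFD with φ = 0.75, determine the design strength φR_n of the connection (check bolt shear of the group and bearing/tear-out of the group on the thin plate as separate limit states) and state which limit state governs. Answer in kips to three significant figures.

Bolt shear: A_b = π·1.125²/4 = 0.994 in²; R_n = 68 × 0.994 × 5 × 2 = 675.9 kips → 0.75 × 675.9 = 507 kips.
Bearing (1.2 l_c t F_u ≤ 2.4 d t F_u): upper limit = 2.4·1.125·0.3125·65 = 54.84 kips.
  Edge l_c = 2.125 − 1.25/2 = 1.5 → r_n = 36.56 kips; interior l_c = 4.25 − 1.25 = 3 → r_n = 54.84 kips.
  R_n,bearing = 1·36.56 + 4·54.84 = 255.9 kips → 0.75 × 255.9 = 192 kips.
Bearing governs: 192 kips.

192 kips (bearing governs)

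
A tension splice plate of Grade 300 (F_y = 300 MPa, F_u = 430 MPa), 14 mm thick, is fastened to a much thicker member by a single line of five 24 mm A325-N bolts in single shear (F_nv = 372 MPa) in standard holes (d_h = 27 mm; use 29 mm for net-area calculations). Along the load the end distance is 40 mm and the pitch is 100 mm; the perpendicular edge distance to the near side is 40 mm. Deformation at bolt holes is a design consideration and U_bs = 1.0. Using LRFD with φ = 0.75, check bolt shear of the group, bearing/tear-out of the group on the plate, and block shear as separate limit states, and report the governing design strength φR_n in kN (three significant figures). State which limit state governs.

Bolt shear: A_b = π·24²/4 = 452.4 mm²; R_n = 372 × 452.4 × 5 × 1 / 1000 = 841.4 kN → 0.75 × 841.4 = 631 kN.
Bearing: edge l_c = 26.5, r_n = 191.4 kN; interior l_c = 73, r_n = 346.8 kN; R_n = 191.4 + 4·346.8 = 1578 kN → 1180 kN.
Block shear: A_gv = 6160, A_nv = 4333, A_nt = 357 mm²; R_n = min(0.6F_uA_nv, 0.6F_yA_gv) + U_bs·F_u·A_nt = 1262 kN → 947 kN.
Bolt shear governs: 631 kN.

631 kN (bolt shear governs)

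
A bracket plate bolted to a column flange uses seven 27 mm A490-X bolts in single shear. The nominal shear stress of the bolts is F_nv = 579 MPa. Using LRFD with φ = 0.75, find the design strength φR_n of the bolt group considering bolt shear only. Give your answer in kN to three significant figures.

A_b = π × 27² / 4 = 572.6 mm².
R_n = F_nv · A_b · n · n_s = 579 × 572.6 × 7 × 1 / 1000 = 2321 kN.
Design strength φR_n = 0.75 × 2321 = 1740 kN.

1740 kN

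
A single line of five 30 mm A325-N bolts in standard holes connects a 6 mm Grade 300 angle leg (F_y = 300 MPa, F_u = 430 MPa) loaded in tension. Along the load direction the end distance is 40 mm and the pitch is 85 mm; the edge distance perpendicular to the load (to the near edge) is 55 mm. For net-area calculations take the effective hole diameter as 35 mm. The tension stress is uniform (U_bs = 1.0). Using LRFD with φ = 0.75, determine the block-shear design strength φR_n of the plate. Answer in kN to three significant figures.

331 kN

Shear plane L_v = 40 + 4·85 = 380 mm; A_gv = 380 × 6 = 2280 mm².
A_nv = (380 − 4.5·35) × 6 = 1335 mm².
A_nt = (55 − 0.5·35) × 6 = 225 mm².
0.6 F_u A_nv = 344.4 kN; 0.6 F_y A_gv = 410.4 kN → shear rupture governs the shear term.
R_n = 344.4 + 1.0 × 430 × 225 / 1000 = 441.2 kN.
Design strength φR_n = 0.75 × 441.2 = 331 kN.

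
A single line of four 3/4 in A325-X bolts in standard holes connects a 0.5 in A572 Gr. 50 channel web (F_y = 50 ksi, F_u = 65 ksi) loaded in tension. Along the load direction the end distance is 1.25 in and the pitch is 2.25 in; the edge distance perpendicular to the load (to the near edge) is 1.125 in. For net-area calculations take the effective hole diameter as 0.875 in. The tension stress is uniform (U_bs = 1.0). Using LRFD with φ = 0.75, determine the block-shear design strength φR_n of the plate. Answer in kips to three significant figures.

Shear plane L_v = 1.25 + 3·2.25 = 8 in; A_gv = 8 × 0.5 = 4 in².
A_nv = (8 − 3.5·0.875) × 0.5 = 2.469 in².
A_nt = (1.125 − 0.5·0.875) × 0.5 = 0.3438 in².
0.6 F_u A_nv = 96.28 kips; 0.6 F_y A_gv = 120 kips → shear rupture governs the shear term.
R_n = 96.28 + 1.0 × 65 × 0.3438 = 118.6 kips.
Design strength φR_n = 0.75 × 118.6 = 89 kips.

89 kips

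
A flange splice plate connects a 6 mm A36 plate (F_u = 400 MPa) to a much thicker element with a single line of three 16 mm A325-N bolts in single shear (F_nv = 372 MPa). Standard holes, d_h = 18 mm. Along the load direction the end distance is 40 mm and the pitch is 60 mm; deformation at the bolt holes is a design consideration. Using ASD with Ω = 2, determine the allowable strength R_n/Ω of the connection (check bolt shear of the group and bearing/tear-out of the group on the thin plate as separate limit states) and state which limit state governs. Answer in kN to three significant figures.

Bolt shear: A_b = π·16²/4 = 201.1 mm²; R_n = 372 × 201.1 × 3 × 1 / 1000 = 224.4 kN → 224.4 / 2 = 112 kN.
Bearing (1.2 l_c t F_u ≤ 2.4 d t F_u): upper limit = 2.4·16·6·400 / 1000 = 92.16 kN.
  Edge l_c = 40 − 18/2 = 31 → r_n = 89.28 kN; interior l_c = 60 − 18 = 42 → r_n = 92.16 kN.
  R_n,bearing = 1·89.28 + 2·92.16 = 273.6 kN → 273.6 / 2 = 137 kN.
Bolt shear governs: 112 kN.

112 kN (bolt shear governs)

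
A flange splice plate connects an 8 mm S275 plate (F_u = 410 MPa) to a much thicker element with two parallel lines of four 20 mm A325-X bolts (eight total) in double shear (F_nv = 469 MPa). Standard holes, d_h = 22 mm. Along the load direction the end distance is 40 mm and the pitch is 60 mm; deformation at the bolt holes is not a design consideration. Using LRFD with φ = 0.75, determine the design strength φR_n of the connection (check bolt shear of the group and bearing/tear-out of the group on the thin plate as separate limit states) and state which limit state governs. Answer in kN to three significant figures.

1060 kN (bearing governs)

Bolt shear: A_b = π·20²/4 = 314.2 mm²; R_n = 469 × 314.2 × 8 × 2 / 1000 = 2357 kN → 0.75 × 2357 = 1770 kN.
Bearing (1.5 l_c t F_u ≤ 3.0 d t F_u): upper limit = 3.0·20·8·410 / 1000 = 196.8 kN.
  Edge l_c = 40 − 22/2 = 29 → r_n = 142.7 kN; interior l_c = 60 − 22 = 38 → r_n = 187 kN.
  R_n,bearing = 2·142.7 + 6·187 = 1407 kN → 0.75 × 1407 = 1060 kN.
Bearing governs: 1060 kN.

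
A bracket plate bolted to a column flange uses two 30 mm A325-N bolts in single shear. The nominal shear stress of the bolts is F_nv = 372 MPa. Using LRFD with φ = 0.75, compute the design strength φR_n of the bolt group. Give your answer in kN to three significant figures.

394 kN

A_b = π × 30² / 4 = 706.9 mm².
R_n = F_nv · A_b · n · n_s = 372 × 706.9 × 2 × 1 / 1000 = 525.9 kN.
Design strength φR_n = 0.75 × 525.9 = 394 kN.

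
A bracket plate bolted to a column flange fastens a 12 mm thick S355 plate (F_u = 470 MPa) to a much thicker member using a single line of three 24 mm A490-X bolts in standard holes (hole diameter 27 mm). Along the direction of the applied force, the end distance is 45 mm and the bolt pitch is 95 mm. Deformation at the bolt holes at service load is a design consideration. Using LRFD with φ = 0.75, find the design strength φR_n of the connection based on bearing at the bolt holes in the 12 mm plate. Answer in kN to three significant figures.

647 kN

Per bolt r_n = 1.2 l_c t F_u ≤ 2.4 d t F_u; upper limit = 2.4 × 24 × 12 × 470 / 1000 = 324.9 kN.
Edge bolt: l_c = 45 − 27/2 = 31.5 mm → 1.2 × 31.5 × 12 × 470 / 1000 = 213.2 → r_n = 213.2 kN.
Interior bolts: l_c = 95 − 27 = 68 mm → 1.2 × 68 × 12 × 470 / 1000 = 460.2 → r_n = 324.9 kN.
R_n = 1 × 213.2 + 2 × 324.9 = 862.9 kN.
Design strength φR_n = 0.75 × 862.9 = 647 kN.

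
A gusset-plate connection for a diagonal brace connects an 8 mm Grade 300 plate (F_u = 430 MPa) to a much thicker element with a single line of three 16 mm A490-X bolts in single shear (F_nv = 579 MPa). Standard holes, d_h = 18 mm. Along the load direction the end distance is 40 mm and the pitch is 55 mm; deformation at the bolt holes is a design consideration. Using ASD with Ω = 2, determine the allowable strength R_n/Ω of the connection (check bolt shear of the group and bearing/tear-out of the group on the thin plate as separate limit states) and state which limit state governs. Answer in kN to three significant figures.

175 kN (bolt shear governs)

Bolt shear: A_b = π·16²/4 = 201.1 mm²; R_n = 579 × 201.1 × 3 × 1 / 1000 = 349.2 kN → 349.2 / 2 = 175 kN.
Bearing (1.2 l_c t F_u ≤ 2.4 d t F_u): upper limit = 2.4·16·8·430 / 1000 = 132.1 kN.
  Edge l_c = 40 − 18/2 = 31 → r_n = 128 kN; interior l_c = 55 − 18 = 37 → r_n = 132.1 kN.
  R_n,bearing = 1·128 + 2·132.1 = 392.2 kN → 392.2 / 2 = 196 kN.
Bolt shear governs: 175 kN.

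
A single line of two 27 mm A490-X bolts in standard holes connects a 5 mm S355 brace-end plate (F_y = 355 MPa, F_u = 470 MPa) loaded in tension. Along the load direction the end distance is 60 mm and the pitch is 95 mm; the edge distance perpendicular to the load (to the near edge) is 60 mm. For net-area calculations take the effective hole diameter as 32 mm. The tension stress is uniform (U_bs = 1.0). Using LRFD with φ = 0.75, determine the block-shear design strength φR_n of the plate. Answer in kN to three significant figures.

191 kN

Shear plane L_v = 60 + 1·95 = 155 mm; A_gv = 155 × 5 = 775 mm².
A_nv = (155 − 1.5·32) × 5 = 535 mm².
A_nt = (60 − 0.5·32) × 5 = 220 mm².
0.6 F_u A_nv = 150.9 kN; 0.6 F_y A_gv = 165.1 kN → shear rupture governs the shear term.
R_n = 150.9 + 1.0 × 470 × 220 / 1000 = 254.3 kN.
Design strength φR_n = 0.75 × 254.3 = 191 kN.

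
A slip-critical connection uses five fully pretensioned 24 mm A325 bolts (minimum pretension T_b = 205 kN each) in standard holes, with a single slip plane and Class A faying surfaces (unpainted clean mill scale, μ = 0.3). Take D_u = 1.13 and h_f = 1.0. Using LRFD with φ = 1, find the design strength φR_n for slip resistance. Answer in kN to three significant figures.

R_n = μ · D_u · h_f · T_b · n_s · n_b = 0.3 × 1.13 × 1.0 × 205 × 1 × 5 = 347.5 kN.
Design strength φR_n = 1 × 347.5 = 347 kN.

347 kN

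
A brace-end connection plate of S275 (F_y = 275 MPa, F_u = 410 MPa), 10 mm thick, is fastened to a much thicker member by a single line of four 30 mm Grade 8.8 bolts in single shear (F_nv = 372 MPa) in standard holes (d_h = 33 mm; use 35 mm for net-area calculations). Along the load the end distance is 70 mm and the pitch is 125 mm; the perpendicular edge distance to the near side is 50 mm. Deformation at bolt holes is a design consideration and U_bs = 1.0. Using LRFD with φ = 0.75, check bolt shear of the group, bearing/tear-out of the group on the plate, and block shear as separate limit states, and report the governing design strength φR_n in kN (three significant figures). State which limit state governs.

Bolt shear: A_b = π·30²/4 = 706.9 mm²; R_n = 372 × 706.9 × 4 × 1 / 1000 = 1052 kN → 0.75 × 1052 = 789 kN.
Bearing: edge l_c = 53.5, r_n = 263.2 kN; interior l_c = 92, r_n = 295.2 kN; R_n = 263.2 + 3·295.2 = 1149 kN → 862 kN.
Block shear: A_gv = 4450, A_nv = 3225, A_nt = 325 mm²; R_n = min(0.6F_uA_nv, 0.6F_yA_gv) + U_bs·F_u·A_nt = 867.5 kN → 651 kN.
Block shear governs: 651 kN.

651 kN (block shear governs)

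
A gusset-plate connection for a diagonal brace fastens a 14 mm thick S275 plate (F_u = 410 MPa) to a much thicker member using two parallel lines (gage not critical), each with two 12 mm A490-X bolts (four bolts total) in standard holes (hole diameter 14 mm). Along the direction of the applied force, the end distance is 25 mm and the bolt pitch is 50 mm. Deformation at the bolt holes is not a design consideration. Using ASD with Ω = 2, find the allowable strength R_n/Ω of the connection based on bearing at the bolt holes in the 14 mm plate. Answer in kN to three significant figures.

Per bolt r_n = 1.5 l_c t F_u ≤ 3.0 d t F_u; upper limit = 3.0 × 12 × 14 × 410 / 1000 = 206.6 kN.
Edge bolt: l_c = 25 − 14/2 = 18 mm → 1.5 × 18 × 14 × 410 / 1000 = 155 → r_n = 155 kN.
Interior bolts: l_c = 50 − 14 = 36 mm → 1.5 × 36 × 14 × 410 / 1000 = 310 → r_n = 206.6 kN.
R_n = 2 × 155 + 2 × 206.6 = 723.2 kN.
Allowable strength R_n/Ω = 723.2 / 2 = 362 kN.

362 kN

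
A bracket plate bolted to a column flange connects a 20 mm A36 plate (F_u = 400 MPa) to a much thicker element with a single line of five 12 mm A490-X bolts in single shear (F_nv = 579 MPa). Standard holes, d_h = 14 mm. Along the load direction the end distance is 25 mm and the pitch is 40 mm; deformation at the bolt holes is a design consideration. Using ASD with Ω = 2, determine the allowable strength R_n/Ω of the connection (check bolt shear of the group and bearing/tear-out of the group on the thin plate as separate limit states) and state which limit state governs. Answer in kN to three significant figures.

Bolt shear: A_b = π·12²/4 = 113.1 mm²; R_n = 579 × 113.1 × 5 × 1 / 1000 = 327.4 kN → 327.4 / 2 = 164 kN.
Bearing (1.2 l_c t F_u ≤ 2.4 d t F_u): upper limit = 2.4·12·20·400 / 1000 = 230.4 kN.
  Edge l_c = 25 − 14/2 = 18 → r_n = 172.8 kN; interior l_c = 40 − 14 = 26 → r_n = 230.4 kN.
  R_n,bearing = 1·172.8 + 4·230.4 = 1094 kN → 1094 / 2 = 547 kN.
Bolt shear governs: 164 kN.

164 kN (bolt shear governs)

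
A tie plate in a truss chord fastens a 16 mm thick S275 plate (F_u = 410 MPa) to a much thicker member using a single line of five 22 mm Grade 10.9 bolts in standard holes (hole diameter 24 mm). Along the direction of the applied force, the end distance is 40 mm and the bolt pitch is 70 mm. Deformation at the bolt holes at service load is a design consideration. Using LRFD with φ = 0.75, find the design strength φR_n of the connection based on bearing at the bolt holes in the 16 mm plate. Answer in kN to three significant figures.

Per bolt r_n = 1.2 l_c t F_u ≤ 2.4 d t F_u; upper limit = 2.4 × 22 × 16 × 410 / 1000 = 346.4 kN.
Edge bolt: l_c = 40 − 24/2 = 28 mm → 1.2 × 28 × 16 × 410 / 1000 = 220.4 → r_n = 220.4 kN.
Interior bolts: l_c = 70 − 24 = 46 mm → 1.2 × 46 × 16 × 410 / 1000 = 362.1 → r_n = 346.4 kN.
R_n = 1 × 220.4 + 4 × 346.4 = 1606 kN.
Design strength φR_n = 0.75 × 1606 = 1200 kN.

1200 kN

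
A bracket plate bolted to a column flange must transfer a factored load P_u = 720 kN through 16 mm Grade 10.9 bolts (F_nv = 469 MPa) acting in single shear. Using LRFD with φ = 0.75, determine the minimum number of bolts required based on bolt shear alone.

A_b = π·16²/4 = 201.1 mm².
Per-bolt design strength φR_n = 0.75 × 469 × 201.1 × 1 / 1000 = 70.72 kN.
n ≥ 720 / 70.72 = 10.18 → use 11 bolts.

11 bolts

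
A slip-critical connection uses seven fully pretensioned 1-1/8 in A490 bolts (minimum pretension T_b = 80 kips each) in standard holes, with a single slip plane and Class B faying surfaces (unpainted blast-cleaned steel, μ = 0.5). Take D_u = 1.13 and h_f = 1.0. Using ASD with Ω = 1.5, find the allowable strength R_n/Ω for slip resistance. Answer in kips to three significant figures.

R_n = μ · D_u · h_f · T_b · n_s · n_b = 0.5 × 1.13 × 1.0 × 80 × 1 × 7 = 316.4 kips.
Allowable strength R_n/Ω = 316.4 / 1.5 = 211 kips.

211 kips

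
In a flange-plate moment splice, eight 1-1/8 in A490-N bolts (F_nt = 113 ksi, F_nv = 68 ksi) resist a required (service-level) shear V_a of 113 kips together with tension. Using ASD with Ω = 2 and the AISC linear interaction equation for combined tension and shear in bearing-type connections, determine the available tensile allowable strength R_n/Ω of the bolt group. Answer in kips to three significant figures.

A_b = π·1.125²/4 = 0.994 in²; f_rv = 113 / (8 × 0.994) = 14.21 ksi.
F'_nt = 1.3 F_nt − (Ω F_nt / F_nv) f_rv = 1.3·113 − (2·113/68)·14.21 = 99.67 ksi, capped at F_nt → F'_nt = 99.67 ksi.
R_n = F'_nt · A_b · n = 99.67 × 0.994 × 8 = 792.6 kips.
Allowable strength R_n/Ω = 792.6 / 2 = 396 kips.

396 kips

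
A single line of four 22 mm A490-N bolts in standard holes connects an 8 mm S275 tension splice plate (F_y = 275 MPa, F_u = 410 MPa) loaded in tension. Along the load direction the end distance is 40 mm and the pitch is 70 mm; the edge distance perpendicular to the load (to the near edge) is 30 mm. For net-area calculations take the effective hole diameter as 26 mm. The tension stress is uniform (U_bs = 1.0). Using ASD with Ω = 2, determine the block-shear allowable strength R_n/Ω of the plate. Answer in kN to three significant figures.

184 kN

Shear plane L_v = 40 + 3·70 = 250 mm; A_gv = 250 × 8 = 2000 mm².
A_nv = (250 − 3.5·26) × 8 = 1272 mm².
A_nt = (30 − 0.5·26) × 8 = 136 mm².
0.6 F_u A_nv = 312.9 kN; 0.6 F_y A_gv = 330 kN → shear rupture governs the shear term.
R_n = 312.9 + 1.0 × 410 × 136 / 1000 = 368.7 kN.
Allowable strength R_n/Ω = 368.7 / 2 = 184 kN.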